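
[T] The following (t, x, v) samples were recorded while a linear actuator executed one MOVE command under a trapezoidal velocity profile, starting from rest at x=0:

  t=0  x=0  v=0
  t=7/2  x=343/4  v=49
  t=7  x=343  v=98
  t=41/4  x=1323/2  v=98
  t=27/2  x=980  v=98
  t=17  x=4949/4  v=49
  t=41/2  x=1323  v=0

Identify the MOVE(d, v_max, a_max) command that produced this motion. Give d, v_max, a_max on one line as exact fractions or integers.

d=1323 v_max=98 a_max=14

final state: t=41/2, x=1323, v=0 → d = 1323
a_max = (49−0)/(7/2−0) = 14
max v = 98 over t∈[7,27/2] → v_max = 98
check: 98·(7+13/2) = 1323 ✓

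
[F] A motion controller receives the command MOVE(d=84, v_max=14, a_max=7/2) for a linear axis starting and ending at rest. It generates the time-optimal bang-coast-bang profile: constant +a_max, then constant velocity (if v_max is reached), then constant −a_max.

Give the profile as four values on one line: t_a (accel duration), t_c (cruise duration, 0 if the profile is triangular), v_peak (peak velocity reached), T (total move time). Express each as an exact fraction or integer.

(v_max)²/a_max = 14²/(7/2) = 56
84 ≥ 56 so v_max reached
t_a = 14/(7/2) = 4; v_peak = 14
d_cruise = 84 − 56 = 28; t_c = 28/14 = 2
T = 2·4 + 2 = 10

t_a=4 t_c=2 v_peak=14 T=10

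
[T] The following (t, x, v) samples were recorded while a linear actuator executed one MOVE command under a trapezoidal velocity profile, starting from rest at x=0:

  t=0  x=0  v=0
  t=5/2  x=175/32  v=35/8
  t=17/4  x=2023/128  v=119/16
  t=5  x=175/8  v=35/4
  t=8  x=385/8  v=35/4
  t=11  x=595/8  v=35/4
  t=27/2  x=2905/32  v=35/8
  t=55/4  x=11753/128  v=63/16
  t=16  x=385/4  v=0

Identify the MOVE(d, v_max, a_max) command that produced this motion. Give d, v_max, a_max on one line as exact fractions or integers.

final state: t=16, x=385/4, v=0 → d = 385/4
a_max = (35/8−0)/(5/2−0) = 7/4
max v = 35/4 over t∈[5,11] → v_max = 35/4
check: 35/4·(5+6) = 385/4 ✓

d=385/4 v_max=35/4 a_max=7/4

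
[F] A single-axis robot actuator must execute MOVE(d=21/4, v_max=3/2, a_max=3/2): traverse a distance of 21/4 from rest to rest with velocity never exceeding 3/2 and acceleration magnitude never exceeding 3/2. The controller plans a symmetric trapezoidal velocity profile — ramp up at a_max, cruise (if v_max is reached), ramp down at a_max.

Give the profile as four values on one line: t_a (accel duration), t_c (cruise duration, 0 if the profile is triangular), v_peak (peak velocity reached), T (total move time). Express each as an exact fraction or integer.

t_a=1 t_c=5/2 v_peak=3/2 T=9/2

v_max²/a_max = (3/2)²/(3/2) = 3/2
21/4 ≥ 3/2 → trapezoidal
t_a = (3/2)/(3/2) = 1; v_peak = 3/2
d_cruise = 21/4 − 3/2 = 15/4; t_c = (15/4)/(3/2) = 5/2
T = 2·1 + 5/2 = 9/2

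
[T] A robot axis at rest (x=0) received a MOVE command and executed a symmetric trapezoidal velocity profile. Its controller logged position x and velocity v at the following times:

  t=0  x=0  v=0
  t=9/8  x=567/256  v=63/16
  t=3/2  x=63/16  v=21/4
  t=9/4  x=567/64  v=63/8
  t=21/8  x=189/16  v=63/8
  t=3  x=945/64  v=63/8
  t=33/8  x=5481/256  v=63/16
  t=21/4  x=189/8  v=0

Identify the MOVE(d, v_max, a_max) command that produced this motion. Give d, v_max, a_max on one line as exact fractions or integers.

final state: t=21/4, x=189/8, v=0 → d = 189/8
a_max = (63/16−0)/(9/8−0) = 7/2
max v = 63/8 over t∈[9/4,3] → v_max = 63/8
check: 63/8·(9/4+3/4) = 189/8 ✓

d=189/8 v_max=63/8 a_max=7/2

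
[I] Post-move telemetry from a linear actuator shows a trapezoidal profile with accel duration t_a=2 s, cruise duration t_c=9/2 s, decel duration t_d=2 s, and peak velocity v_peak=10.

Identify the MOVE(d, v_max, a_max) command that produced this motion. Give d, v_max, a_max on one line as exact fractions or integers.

a_max = 10/2 = 5
d_a = ½·10·2 = 10; d_c = 10·9/2 = 45
d = 2·10 + 45 = 65
t_c = 9/2 > 0 → v_max = v_peak = 10

d=65 v_max=10 a_max=5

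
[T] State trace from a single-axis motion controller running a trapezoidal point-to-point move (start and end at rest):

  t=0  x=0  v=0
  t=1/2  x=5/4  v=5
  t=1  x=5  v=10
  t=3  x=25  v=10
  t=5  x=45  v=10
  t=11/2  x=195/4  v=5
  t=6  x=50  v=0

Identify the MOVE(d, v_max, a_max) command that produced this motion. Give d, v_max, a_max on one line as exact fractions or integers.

d=50 v_max=10 a_max=10

final state: t=6, x=50, v=0 → d = 50
a_max = (5−0)/(1/2−0) = 10
max v = 10 over t∈[1,5] → v_max = 10
check: 10·(1+4) = 50 ✓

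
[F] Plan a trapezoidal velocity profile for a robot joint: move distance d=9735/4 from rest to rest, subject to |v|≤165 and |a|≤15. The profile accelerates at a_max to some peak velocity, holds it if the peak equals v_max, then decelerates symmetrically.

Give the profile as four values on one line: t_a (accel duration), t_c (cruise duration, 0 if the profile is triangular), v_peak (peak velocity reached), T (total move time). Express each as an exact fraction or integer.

(v_max)²/a_max = 165²/15 = 1815
9735/4 ≥ 1815 ⇒ cruise phase
t_a = 165/15 = 11; v_peak = 165
d_cruise = 9735/4 − 1815 = 2475/4; t_c = (2475/4)/165 = 15/4
T = 2·11 + 15/4 = 103/4

t_a=11 t_c=15/4 v_peak=165 T=103/4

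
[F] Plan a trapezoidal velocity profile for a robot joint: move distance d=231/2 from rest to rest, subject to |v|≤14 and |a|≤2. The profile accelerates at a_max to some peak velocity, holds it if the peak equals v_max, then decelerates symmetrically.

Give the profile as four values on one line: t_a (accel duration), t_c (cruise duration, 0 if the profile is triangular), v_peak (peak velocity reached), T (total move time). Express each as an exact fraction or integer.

v_max²/a_max = 14²/2 = 98
231/2 ≥ 98 → trapezoidal
t_a = 14/2 = 7; v_peak = 14
d_cruise = 231/2 − 98 = 35/2; t_c = (35/2)/14 = 5/4
T = 2·7 + 5/4 = 61/4

t_a=7 t_c=5/4 v_peak=14 T=61/4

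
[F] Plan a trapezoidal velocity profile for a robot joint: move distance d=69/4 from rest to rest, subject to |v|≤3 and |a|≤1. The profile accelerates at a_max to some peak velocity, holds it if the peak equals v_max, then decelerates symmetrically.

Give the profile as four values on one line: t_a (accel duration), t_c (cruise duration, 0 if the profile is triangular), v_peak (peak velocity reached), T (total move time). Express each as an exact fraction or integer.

(v_max)²/a_max = 3²/1 = 9
69/4 ≥ 9 → trapezoidal
t_a = 3/1 = 3; v_peak = 3
d_cruise = 69/4 − 9 = 33/4; t_c = (33/4)/3 = 11/4
T = 2·3 + 11/4 = 35/4

t_a=3 t_c=11/4 v_peak=3 T=35/4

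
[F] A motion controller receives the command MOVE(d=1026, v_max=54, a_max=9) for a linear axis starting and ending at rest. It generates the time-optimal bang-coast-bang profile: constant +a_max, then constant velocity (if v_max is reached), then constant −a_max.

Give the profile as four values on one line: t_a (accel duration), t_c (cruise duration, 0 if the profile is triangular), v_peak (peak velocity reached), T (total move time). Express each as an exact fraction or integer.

t_a=6 t_c=13 v_peak=54 T=25

v_max²/a_max = 54²/9 = 324
1026 ≥ 324 ⇒ cruise phase
t_a = 54/9 = 6; v_peak = 54
d_cruise = 1026 − 324 = 702; t_c = 702/54 = 13
T = 2·6 + 13 = 25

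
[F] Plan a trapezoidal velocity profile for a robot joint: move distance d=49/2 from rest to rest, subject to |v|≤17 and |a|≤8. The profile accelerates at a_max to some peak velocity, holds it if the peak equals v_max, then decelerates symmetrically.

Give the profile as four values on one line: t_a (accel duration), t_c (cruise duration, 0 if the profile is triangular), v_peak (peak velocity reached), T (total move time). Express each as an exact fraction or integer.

t_a=7/4 t_c=0 v_peak=14 T=7/2

vₘ²/aₘ = 17²/8 = 289/8
49/2 < 289/8 → triangular
v_peak = √(49/2·8) = √196 = 14
t_a = 14/8 = 7/4; t_c = 0
T = 2·7/4 = 7/2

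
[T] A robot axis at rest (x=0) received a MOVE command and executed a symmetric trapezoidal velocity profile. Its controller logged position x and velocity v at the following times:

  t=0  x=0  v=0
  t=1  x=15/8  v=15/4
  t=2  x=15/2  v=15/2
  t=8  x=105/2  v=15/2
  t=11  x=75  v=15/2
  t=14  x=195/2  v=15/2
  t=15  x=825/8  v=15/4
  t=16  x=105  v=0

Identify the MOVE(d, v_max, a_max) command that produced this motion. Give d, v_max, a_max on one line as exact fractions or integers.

final state: t=16, x=105, v=0 → d = 105
a_max = (15/4−0)/(1−0) = 15/4
max v = 15/2 over t∈[2,14] → v_max = 15/2
check: 15/2·(2+12) = 105 ✓

d=105 v_max=15/2 a_max=15/4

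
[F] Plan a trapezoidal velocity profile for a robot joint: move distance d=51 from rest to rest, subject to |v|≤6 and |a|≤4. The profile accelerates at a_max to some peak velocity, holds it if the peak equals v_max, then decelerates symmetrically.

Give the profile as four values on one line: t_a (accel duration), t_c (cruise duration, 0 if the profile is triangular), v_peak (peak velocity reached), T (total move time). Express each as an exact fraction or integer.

t_a=3/2 t_c=7 v_peak=6 T=10

vₘ²/aₘ = 6²/4 = 9
51 ≥ 9 → trapezoidal
t_a = 6/4 = 3/2; v_peak = 6
d_cruise = 51 − 9 = 42; t_c = 42/6 = 7
T = 2·3/2 + 7 = 10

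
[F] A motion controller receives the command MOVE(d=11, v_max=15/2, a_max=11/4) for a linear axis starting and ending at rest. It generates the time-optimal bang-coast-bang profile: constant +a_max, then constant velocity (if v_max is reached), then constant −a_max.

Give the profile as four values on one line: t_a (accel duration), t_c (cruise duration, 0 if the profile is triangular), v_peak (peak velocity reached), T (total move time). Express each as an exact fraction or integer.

t_a=2 t_c=0 v_peak=11/2 T=4

vₘ²/aₘ = (15/2)²/(11/4) = 225/11
11 < 225/11 → triangular
v_peak = √(11·11/4) = √(121/4) = 11/2
t_a = (11/2)/(11/4) = 2; t_c = 0
T = 2·2 = 4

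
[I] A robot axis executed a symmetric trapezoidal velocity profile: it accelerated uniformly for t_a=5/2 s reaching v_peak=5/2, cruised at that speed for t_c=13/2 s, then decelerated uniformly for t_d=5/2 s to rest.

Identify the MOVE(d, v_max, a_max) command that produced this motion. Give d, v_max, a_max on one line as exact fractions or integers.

d=45/2 v_max=5/2 a_max=1

a_max = (5/2)/(5/2) = 1
d_a = ½·5/2·5/2 = 25/8; d_c = 5/2·13/2 = 65/4
d = 2·25/8 + 65/4 = 45/2
t_c = 13/2 > 0 so v_max = 5/2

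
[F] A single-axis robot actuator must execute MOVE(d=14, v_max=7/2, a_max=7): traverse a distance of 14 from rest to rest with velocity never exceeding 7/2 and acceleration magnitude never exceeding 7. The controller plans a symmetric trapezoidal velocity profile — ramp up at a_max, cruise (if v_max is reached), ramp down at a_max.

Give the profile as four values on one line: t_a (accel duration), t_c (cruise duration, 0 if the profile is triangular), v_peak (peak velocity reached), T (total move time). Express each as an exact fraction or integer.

t_a=1/2 t_c=7/2 v_peak=7/2 T=9/2

(v_max)²/a_max = (7/2)²/7 = 7/4
14 ≥ 7/4 → trapezoidal
t_a = (7/2)/7 = 1/2; v_peak = 7/2
d_cruise = 14 − 7/4 = 49/4; t_c = (49/4)/(7/2) = 7/2
T = 2·1/2 + 7/2 = 9/2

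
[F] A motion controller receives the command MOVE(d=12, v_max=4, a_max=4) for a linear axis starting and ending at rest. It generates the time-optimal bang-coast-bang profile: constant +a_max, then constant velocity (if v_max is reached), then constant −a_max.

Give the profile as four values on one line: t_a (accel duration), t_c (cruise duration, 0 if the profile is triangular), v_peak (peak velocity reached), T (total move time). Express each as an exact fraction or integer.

vₘ²/aₘ = 4²/4 = 4
12 ≥ 4 → trapezoidal
t_a = 4/4 = 1; v_peak = 4
d_cruise = 12 − 4 = 8; t_c = 8/4 = 2
T = 2·1 + 2 = 4

t_a=1 t_c=2 v_peak=4 T=4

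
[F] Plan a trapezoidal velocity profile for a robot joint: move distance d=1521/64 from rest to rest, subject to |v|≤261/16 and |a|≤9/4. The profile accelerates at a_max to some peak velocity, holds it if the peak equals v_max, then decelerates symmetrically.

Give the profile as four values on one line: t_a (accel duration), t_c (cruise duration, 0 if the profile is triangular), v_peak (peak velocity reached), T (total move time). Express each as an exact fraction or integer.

vₘ²/aₘ = (261/16)²/(9/4) = 7569/64
1521/64 < 7569/64 → triangular
v_peak = √(1521/64·9/4) = √(13689/256) = 117/16
t_a = (117/16)/(9/4) = 13/4; t_c = 0
T = 2·13/4 = 13/2

t_a=13/4 t_c=0 v_peak=117/16 T=13/2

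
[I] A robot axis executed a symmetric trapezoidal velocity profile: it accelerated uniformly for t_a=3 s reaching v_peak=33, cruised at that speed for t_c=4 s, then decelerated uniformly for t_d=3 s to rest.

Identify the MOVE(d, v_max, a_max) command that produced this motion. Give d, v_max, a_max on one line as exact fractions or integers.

d=231 v_max=33 a_max=11

a_max = 33/3 = 11
d_a = ½·33·3 = 99/2; d_c = 33·4 = 132
d = 2·99/2 + 132 = 231
t_c = 4 > 0 ⇒ limit active, v_max = 33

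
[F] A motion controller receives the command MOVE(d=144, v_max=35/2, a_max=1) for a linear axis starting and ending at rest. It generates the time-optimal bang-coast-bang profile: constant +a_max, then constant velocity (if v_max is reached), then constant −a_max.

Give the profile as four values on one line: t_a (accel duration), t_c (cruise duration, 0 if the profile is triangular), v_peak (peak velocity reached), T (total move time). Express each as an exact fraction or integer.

(v_max)²/a_max = (35/2)²/1 = 1225/4
144 < 1225/4 so t_c = 0
v_peak = √(144·1) = √144 = 12
t_a = 12/1 = 12; t_c = 0
T = 2·12 = 24

t_a=12 t_c=0 v_peak=12 T=24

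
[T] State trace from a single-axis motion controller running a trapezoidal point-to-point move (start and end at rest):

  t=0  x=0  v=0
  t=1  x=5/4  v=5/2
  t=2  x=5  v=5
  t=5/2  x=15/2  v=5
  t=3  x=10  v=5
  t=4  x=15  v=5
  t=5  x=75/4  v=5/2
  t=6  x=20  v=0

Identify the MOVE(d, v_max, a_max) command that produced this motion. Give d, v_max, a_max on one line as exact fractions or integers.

final state: t=6, x=20, v=0 → d = 20
a_max = (5/2−0)/(1−0) = 5/2
max v = 5 over t∈[2,4] → v_max = 5
check: 5·(2+2) = 20 ✓

d=20 v_max=5 a_max=5/2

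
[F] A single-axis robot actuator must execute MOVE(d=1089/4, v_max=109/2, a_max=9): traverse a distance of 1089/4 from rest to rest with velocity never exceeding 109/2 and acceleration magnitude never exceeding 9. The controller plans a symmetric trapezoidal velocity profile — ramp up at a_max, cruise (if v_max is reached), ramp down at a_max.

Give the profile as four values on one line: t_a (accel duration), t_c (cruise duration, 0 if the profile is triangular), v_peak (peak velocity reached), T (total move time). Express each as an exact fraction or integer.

t_a=11/2 t_c=0 v_peak=99/2 T=11

(v_max)²/a_max = (109/2)²/9 = 11881/36
1089/4 < 11881/36 so t_c = 0
v_peak = √(1089/4·9) = √(9801/4) = 99/2
t_a = (99/2)/9 = 11/2; t_c = 0
T = 2·11/2 = 11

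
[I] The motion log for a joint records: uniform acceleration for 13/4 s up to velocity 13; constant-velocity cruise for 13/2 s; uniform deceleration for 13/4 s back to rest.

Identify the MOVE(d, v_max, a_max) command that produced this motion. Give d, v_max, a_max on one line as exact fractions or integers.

d=507/4 v_max=13 a_max=4

a_max = 13/(13/4) = 4
d_a = ½·13·13/4 = 169/8; d_c = 13·13/2 = 169/2
d = 2·169/8 + 169/2 = 507/4
t_c = 13/2 > 0 ⇒ limit active, v_max = 13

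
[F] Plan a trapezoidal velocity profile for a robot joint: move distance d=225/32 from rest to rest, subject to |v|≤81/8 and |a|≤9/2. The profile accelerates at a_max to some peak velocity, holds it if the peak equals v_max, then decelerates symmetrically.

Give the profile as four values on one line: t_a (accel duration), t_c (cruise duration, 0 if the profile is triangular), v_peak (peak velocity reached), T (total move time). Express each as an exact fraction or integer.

t_a=5/4 t_c=0 v_peak=45/8 T=5/2

(v_max)²/a_max = (81/8)²/(9/2) = 729/32
225/32 < 729/32 ⇒ no cruise
v_peak = √(225/32·9/2) = √(2025/64) = 45/8
t_a = (45/8)/(9/2) = 5/4; t_c = 0
T = 2·5/4 = 5/2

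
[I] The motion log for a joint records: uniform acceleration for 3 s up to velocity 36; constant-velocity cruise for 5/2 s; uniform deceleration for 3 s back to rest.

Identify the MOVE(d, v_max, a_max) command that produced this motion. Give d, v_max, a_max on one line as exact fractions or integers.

d=198 v_max=36 a_max=12

a_max = 36/3 = 12
d_a = ½·36·3 = 54; d_c = 36·5/2 = 90
d = 2·54 + 90 = 198
t_c = 5/2 > 0 → v_max = v_peak = 36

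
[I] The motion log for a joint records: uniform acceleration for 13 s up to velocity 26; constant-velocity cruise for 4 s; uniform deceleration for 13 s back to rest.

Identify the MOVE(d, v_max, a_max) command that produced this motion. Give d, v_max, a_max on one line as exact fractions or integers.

a_max = 26/13 = 2
d_a = ½·26·13 = 169; d_c = 26·4 = 104
d = 2·169 + 104 = 442
t_c = 4 > 0 so v_max = 26

d=442 v_max=26 a_max=2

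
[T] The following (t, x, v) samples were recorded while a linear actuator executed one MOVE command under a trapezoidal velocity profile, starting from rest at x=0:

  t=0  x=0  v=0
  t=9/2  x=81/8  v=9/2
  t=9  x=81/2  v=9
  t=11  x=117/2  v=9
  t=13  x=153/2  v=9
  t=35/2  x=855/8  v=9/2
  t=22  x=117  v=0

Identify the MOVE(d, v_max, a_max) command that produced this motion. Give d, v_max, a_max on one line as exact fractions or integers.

d=117 v_max=9 a_max=1

final state: t=22, x=117, v=0 → d = 117
a_max = (9/2−0)/(9/2−0) = 1
max v = 9 over t∈[9,13] → v_max = 9
check: 9·(9+4) = 117 ✓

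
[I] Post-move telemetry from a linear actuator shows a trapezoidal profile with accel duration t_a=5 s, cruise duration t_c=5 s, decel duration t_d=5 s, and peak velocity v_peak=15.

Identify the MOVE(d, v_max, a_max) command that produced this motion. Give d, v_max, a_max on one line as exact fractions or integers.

d=150 v_max=15 a_max=3

a_max = 15/5 = 3
d_a = ½·15·5 = 75/2; d_c = 15·5 = 75
d = 2·75/2 + 75 = 150
t_c = 5 > 0 ⇒ limit active, v_max = 15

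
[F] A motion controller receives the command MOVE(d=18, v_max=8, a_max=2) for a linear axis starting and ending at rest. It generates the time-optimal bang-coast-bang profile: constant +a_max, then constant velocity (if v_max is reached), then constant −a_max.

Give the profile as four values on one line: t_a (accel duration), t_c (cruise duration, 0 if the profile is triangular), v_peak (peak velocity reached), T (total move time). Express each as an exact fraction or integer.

v_max²/a_max = 8²/2 = 32
18 < 32 ⇒ no cruise
v_peak = √(18·2) = √36 = 6
t_a = 6/2 = 3; t_c = 0
T = 2·3 = 6

t_a=3 t_c=0 v_peak=6 T=6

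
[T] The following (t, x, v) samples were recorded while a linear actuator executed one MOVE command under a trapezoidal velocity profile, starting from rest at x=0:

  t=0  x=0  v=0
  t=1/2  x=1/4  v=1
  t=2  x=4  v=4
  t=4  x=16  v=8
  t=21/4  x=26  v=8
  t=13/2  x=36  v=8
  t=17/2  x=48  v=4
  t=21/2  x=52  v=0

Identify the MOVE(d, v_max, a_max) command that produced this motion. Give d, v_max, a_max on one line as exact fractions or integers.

d=52 v_max=8 a_max=2

final state: t=21/2, x=52, v=0 → d = 52
a_max = (1−0)/(1/2−0) = 2
max v = 8 over t∈[4,13/2] → v_max = 8
check: 8·(4+5/2) = 52 ✓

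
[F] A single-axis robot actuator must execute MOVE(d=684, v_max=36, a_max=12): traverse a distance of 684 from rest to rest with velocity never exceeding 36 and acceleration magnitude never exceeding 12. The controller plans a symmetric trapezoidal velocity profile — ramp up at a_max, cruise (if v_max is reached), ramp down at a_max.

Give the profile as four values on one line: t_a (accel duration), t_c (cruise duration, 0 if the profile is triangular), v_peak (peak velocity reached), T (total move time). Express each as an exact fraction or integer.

t_a=3 t_c=16 v_peak=36 T=22

vₘ²/aₘ = 36²/12 = 108
684 ≥ 108 → trapezoidal
t_a = 36/12 = 3; v_peak = 36
d_cruise = 684 − 108 = 576; t_c = 576/36 = 16
T = 2·3 + 16 = 22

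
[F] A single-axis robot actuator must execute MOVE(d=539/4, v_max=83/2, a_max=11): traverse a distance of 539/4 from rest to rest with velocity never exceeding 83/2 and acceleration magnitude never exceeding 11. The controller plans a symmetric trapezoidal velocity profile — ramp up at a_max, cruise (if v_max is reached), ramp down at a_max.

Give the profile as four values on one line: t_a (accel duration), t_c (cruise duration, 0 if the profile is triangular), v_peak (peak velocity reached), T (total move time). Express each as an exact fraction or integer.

vₘ²/aₘ = (83/2)²/11 = 6889/44
539/4 < 6889/44 → triangular
v_peak = √(539/4·11) = √(5929/4) = 77/2
t_a = (77/2)/11 = 7/2; t_c = 0
T = 2·7/2 = 7

t_a=7/2 t_c=0 v_peak=77/2 T=7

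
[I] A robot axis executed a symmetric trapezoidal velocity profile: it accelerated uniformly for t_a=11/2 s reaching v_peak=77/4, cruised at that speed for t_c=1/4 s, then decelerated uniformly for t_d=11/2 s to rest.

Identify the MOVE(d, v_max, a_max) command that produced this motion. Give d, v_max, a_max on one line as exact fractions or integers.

d=1771/16 v_max=77/4 a_max=7/2

a_max = (77/4)/(11/2) = 7/2
d_a = ½·77/4·11/2 = 847/16; d_c = 77/4·1/4 = 77/16
d = 2·847/16 + 77/16 = 1771/16
t_c = 1/4 > 0 → v_max = v_peak = 77/4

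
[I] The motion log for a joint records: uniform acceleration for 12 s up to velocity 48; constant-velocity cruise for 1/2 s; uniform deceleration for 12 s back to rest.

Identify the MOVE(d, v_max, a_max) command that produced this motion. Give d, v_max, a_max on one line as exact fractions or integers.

d=600 v_max=48 a_max=4

a_max = 48/12 = 4
d_a = ½·48·12 = 288; d_c = 48·1/2 = 24
d = 2·288 + 24 = 600
t_c = 1/2 > 0 so v_max = 48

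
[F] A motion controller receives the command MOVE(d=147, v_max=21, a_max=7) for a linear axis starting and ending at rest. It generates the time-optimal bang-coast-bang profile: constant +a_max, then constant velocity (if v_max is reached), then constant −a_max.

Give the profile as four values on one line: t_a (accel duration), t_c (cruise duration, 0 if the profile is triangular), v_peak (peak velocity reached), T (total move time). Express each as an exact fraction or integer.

t_a=3 t_c=4 v_peak=21 T=10

v_max²/a_max = 21²/7 = 63
147 ≥ 63 ⇒ cruise phase
t_a = 21/7 = 3; v_peak = 21
d_cruise = 147 − 63 = 84; t_c = 84/21 = 4
T = 2·3 + 4 = 10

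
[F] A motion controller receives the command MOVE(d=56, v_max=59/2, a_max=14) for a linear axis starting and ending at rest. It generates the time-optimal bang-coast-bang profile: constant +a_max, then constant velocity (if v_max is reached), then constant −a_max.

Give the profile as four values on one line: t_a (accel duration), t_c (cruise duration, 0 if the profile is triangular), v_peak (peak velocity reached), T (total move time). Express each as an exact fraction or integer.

(v_max)²/a_max = (59/2)²/14 = 3481/56
56 < 3481/56 ⇒ no cruise
v_peak = √(56·14) = √784 = 28
t_a = 28/14 = 2; t_c = 0
T = 2·2 = 4

t_a=2 t_c=0 v_peak=28 T=4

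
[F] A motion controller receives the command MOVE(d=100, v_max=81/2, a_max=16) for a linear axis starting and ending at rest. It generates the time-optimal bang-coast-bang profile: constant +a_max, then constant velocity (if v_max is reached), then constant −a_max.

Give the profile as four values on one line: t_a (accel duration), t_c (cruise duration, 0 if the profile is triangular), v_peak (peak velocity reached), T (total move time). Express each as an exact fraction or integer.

t_a=5/2 t_c=0 v_peak=40 T=5

v_max²/a_max = (81/2)²/16 = 6561/64
100 < 6561/64 so t_c = 0
v_peak = √(100·16) = √1600 = 40
t_a = 40/16 = 5/2; t_c = 0
T = 2·5/2 = 5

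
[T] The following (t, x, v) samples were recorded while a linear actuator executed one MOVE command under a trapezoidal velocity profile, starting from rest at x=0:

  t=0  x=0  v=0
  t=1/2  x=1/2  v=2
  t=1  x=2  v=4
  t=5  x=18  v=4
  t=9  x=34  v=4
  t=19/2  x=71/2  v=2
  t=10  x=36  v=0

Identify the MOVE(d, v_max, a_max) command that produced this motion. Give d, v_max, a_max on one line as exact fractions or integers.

final state: t=10, x=36, v=0 → d = 36
a_max = (2−0)/(1/2−0) = 4
max v = 4 over t∈[1,9] → v_max = 4
check: 4·(1+8) = 36 ✓

d=36 v_max=4 a_max=4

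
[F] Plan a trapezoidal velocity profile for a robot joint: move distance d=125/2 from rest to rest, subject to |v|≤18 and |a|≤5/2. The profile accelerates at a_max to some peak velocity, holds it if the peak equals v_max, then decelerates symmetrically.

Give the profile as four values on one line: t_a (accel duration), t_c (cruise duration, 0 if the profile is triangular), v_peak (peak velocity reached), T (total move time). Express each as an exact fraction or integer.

t_a=5 t_c=0 v_peak=25/2 T=10

(v_max)²/a_max = 18²/(5/2) = 648/5
125/2 < 648/5 so t_c = 0
v_peak = √(125/2·5/2) = √(625/4) = 25/2
t_a = (25/2)/(5/2) = 5; t_c = 0
T = 2·5 = 10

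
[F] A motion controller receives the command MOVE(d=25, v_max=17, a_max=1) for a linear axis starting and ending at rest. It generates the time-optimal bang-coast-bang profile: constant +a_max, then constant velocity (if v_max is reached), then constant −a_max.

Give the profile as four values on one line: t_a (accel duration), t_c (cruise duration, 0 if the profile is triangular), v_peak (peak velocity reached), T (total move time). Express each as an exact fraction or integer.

(v_max)²/a_max = 17²/1 = 289
25 < 289 so t_c = 0
v_peak = √(25·1) = √25 = 5
t_a = 5/1 = 5; t_c = 0
T = 2·5 = 10

t_a=5 t_c=0 v_peak=5 T=10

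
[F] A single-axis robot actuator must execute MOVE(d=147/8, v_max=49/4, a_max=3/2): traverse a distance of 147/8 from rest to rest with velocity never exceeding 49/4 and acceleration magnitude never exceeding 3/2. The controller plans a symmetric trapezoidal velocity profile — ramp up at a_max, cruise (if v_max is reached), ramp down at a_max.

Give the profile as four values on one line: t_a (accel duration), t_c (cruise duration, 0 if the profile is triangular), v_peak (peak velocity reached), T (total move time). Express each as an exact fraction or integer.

(v_max)²/a_max = (49/4)²/(3/2) = 2401/24
147/8 < 2401/24 → triangular
v_peak = √(147/8·3/2) = √(441/16) = 21/4
t_a = (21/4)/(3/2) = 7/2; t_c = 0
T = 2·7/2 = 7

t_a=7/2 t_c=0 v_peak=21/4 T=7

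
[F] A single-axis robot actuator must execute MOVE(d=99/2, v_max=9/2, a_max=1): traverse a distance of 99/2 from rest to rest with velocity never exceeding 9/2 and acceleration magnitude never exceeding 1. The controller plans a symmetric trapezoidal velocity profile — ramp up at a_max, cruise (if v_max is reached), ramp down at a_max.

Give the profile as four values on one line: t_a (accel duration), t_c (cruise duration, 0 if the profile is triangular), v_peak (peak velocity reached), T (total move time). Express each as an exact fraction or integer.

t_a=9/2 t_c=13/2 v_peak=9/2 T=31/2

(v_max)²/a_max = (9/2)²/1 = 81/4
99/2 ≥ 81/4 so v_max reached
t_a = (9/2)/1 = 9/2; v_peak = 9/2
d_cruise = 99/2 − 81/4 = 117/4; t_c = (117/4)/(9/2) = 13/2
T = 2·9/2 + 13/2 = 31/2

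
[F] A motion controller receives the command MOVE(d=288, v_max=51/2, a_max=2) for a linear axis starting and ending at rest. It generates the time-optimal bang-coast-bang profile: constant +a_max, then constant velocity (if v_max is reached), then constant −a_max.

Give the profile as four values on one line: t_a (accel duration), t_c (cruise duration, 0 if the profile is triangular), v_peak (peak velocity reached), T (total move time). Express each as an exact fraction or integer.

vₘ²/aₘ = (51/2)²/2 = 2601/8
288 < 2601/8 → triangular
v_peak = √(288·2) = √576 = 24
t_a = 24/2 = 12; t_c = 0
T = 2·12 = 24

t_a=12 t_c=0 v_peak=24 T=24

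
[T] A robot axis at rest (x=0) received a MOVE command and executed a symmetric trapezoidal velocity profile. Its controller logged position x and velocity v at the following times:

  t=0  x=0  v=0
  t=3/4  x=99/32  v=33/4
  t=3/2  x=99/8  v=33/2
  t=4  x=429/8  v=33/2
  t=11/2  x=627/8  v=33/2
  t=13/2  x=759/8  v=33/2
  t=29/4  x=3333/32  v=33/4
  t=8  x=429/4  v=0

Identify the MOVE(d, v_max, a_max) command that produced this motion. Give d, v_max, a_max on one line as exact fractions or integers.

d=429/4 v_max=33/2 a_max=11

final state: t=8, x=429/4, v=0 → d = 429/4
a_max = (33/4−0)/(3/4−0) = 11
max v = 33/2 over t∈[3/2,13/2] → v_max = 33/2
check: 33/2·(3/2+5) = 429/4 ✓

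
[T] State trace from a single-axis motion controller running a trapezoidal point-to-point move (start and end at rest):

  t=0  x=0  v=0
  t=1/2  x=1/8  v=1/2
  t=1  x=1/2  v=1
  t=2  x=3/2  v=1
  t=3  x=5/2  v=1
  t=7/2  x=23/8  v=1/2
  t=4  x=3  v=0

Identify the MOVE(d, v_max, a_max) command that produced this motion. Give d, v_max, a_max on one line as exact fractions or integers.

d=3 v_max=1 a_max=1

final state: t=4, x=3, v=0 → d = 3
a_max = (1/2−0)/(1/2−0) = 1
max v = 1 over t∈[1,3] → v_max = 1
check: 1·(1+2) = 3 ✓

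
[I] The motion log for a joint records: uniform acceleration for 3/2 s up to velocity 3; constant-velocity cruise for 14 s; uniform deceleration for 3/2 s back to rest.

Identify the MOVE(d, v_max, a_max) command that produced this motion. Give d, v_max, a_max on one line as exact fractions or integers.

a_max = 3/(3/2) = 2
d_a = ½·3·3/2 = 9/4; d_c = 3·14 = 42
d = 2·9/4 + 42 = 93/2
t_c = 14 > 0 → v_max = v_peak = 3

d=93/2 v_max=3 a_max=2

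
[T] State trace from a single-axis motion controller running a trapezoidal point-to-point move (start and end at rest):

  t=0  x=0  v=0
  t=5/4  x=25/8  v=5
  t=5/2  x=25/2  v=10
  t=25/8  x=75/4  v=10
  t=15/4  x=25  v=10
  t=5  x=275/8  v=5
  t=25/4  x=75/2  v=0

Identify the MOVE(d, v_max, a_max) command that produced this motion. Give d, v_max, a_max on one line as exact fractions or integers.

d=75/2 v_max=10 a_max=4

final state: t=25/4, x=75/2, v=0 → d = 75/2
a_max = (5−0)/(5/4−0) = 4
max v = 10 over t∈[5/2,15/4] → v_max = 10
check: 10·(5/2+5/4) = 75/2 ✓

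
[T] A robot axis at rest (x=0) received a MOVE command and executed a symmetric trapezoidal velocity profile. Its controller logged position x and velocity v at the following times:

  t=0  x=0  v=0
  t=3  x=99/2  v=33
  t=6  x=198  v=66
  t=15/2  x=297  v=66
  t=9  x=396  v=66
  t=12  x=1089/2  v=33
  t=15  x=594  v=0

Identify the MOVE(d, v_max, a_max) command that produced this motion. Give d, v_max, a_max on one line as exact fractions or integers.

d=594 v_max=66 a_max=11

final state: t=15, x=594, v=0 → d = 594
a_max = (33−0)/(3−0) = 11
max v = 66 over t∈[6,9] → v_max = 66
check: 66·(6+3) = 594 ✓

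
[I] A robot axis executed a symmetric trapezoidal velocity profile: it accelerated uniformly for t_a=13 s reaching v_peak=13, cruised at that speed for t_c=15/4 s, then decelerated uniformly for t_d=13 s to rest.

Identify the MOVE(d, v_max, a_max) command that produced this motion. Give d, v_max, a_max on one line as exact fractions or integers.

d=871/4 v_max=13 a_max=1

a_max = 13/13 = 1
d_a = ½·13·13 = 169/2; d_c = 13·15/4 = 195/4
d = 2·169/2 + 195/4 = 871/4
t_c = 15/4 > 0 ⇒ limit active, v_max = 13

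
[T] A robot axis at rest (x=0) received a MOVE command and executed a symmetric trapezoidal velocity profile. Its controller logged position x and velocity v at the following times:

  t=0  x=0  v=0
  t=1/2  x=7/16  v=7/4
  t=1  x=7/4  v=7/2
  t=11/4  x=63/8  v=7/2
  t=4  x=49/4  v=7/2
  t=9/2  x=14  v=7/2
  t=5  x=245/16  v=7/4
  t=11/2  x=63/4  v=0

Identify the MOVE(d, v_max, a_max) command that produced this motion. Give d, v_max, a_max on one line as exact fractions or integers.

d=63/4 v_max=7/2 a_max=7/2

final state: t=11/2, x=63/4, v=0 → d = 63/4
a_max = (7/4−0)/(1/2−0) = 7/2
max v = 7/2 over t∈[1,9/2] → v_max = 7/2
check: 7/2·(1+7/2) = 63/4 ✓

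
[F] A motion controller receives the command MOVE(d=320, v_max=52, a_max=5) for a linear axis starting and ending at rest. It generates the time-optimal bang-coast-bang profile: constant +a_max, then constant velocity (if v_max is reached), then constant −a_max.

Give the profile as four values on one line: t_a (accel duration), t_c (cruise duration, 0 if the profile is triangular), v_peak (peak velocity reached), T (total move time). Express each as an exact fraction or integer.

vₘ²/aₘ = 52²/5 = 2704/5
320 < 2704/5 → triangular
v_peak = √(320·5) = √1600 = 40
t_a = 40/5 = 8; t_c = 0
T = 2·8 = 16

t_a=8 t_c=0 v_peak=40 T=16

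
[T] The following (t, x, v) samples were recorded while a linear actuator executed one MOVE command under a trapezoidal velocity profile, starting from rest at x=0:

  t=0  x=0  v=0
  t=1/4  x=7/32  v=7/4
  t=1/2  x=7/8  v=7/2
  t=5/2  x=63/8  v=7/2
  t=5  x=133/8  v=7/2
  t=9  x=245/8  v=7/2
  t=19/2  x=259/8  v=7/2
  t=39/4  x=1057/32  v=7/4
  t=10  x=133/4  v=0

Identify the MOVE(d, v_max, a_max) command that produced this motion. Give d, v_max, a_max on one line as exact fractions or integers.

d=133/4 v_max=7/2 a_max=7

final state: t=10, x=133/4, v=0 → d = 133/4
a_max = (7/4−0)/(1/4−0) = 7
max v = 7/2 over t∈[1/2,19/2] → v_max = 7/2
check: 7/2·(1/2+9) = 133/4 ✓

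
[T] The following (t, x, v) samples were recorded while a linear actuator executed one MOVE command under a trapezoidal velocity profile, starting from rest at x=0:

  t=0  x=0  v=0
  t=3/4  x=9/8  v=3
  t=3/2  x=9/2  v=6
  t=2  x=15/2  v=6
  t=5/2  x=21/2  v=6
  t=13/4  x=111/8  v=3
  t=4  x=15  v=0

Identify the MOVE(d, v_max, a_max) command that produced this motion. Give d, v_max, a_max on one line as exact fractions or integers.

d=15 v_max=6 a_max=4

final state: t=4, x=15, v=0 → d = 15
a_max = (3−0)/(3/4−0) = 4
max v = 6 over t∈[3/2,5/2] → v_max = 6
check: 6·(3/2+1) = 15 ✓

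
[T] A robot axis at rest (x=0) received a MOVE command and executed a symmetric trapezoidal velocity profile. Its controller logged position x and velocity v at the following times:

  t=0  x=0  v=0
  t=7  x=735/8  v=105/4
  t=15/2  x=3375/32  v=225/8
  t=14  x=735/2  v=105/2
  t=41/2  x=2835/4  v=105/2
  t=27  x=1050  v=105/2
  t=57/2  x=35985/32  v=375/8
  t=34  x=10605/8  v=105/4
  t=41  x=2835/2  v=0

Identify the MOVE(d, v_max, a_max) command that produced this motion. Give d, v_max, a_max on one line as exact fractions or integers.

final state: t=41, x=2835/2, v=0 → d = 2835/2
a_max = (105/4−0)/(7−0) = 15/4
max v = 105/2 over t∈[14,27] → v_max = 105/2
check: 105/2·(14+13) = 2835/2 ✓

d=2835/2 v_max=105/2 a_max=15/4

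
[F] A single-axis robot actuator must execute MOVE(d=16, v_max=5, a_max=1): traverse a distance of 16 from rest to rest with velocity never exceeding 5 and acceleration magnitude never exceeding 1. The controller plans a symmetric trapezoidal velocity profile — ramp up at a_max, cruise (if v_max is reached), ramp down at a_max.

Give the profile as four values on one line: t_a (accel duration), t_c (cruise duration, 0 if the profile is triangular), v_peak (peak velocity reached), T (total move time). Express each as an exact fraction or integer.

t_a=4 t_c=0 v_peak=4 T=8

v_max²/a_max = 5²/1 = 25
16 < 25 so t_c = 0
v_peak = √(16·1) = √16 = 4
t_a = 4/1 = 4; t_c = 0
T = 2·4 = 8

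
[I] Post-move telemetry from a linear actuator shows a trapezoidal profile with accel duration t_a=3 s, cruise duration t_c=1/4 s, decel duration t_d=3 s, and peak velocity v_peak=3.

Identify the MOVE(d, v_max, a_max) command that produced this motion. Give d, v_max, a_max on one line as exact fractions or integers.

a_max = 3/3 = 1
d_a = ½·3·3 = 9/2; d_c = 3·1/4 = 3/4
d = 2·9/2 + 3/4 = 39/4
t_c = 1/4 > 0 → v_max = v_peak = 3

d=39/4 v_max=3 a_max=1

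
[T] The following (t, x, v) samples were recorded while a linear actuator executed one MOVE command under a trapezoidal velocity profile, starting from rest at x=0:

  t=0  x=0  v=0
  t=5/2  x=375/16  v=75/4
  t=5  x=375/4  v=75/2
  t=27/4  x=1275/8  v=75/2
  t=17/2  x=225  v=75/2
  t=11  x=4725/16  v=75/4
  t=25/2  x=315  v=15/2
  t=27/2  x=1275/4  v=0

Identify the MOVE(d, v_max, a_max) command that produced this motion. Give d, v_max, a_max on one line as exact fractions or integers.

d=1275/4 v_max=75/2 a_max=15/2

final state: t=27/2, x=1275/4, v=0 → d = 1275/4
a_max = (75/4−0)/(5/2−0) = 15/2
max v = 75/2 over t∈[5,17/2] → v_max = 75/2
check: 75/2·(5+7/2) = 1275/4 ✓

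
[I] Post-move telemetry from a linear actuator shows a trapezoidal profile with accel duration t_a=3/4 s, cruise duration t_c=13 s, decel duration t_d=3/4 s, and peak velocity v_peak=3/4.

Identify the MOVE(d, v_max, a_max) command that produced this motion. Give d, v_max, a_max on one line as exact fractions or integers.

d=165/16 v_max=3/4 a_max=1

a_max = (3/4)/(3/4) = 1
d_a = ½·3/4·3/4 = 9/32; d_c = 3/4·13 = 39/4
d = 2·9/32 + 39/4 = 165/16
t_c = 13 > 0 ⇒ limit active, v_max = 3/4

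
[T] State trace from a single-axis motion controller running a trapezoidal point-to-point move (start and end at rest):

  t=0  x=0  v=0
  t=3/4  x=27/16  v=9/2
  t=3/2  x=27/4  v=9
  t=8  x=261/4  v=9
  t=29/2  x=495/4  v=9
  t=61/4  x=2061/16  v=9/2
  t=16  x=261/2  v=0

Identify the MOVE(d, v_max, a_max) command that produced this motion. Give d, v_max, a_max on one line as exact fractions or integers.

final state: t=16, x=261/2, v=0 → d = 261/2
a_max = (9/2−0)/(3/4−0) = 6
max v = 9 over t∈[3/2,29/2] → v_max = 9
check: 9·(3/2+13) = 261/2 ✓

d=261/2 v_max=9 a_max=6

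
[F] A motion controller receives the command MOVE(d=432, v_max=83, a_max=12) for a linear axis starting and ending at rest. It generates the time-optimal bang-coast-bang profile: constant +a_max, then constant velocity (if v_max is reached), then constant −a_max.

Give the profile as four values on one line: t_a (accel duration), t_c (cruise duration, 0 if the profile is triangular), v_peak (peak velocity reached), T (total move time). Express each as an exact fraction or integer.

v_max²/a_max = 83²/12 = 6889/12
432 < 6889/12 → triangular
v_peak = √(432·12) = √5184 = 72
t_a = 72/12 = 6; t_c = 0
T = 2·6 = 12

t_a=6 t_c=0 v_peak=72 T=12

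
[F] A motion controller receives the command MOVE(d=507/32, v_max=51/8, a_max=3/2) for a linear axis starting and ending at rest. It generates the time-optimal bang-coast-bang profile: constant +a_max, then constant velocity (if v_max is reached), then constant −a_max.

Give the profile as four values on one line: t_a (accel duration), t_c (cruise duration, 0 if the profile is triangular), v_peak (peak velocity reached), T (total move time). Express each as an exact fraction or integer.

t_a=13/4 t_c=0 v_peak=39/8 T=13/2

(v_max)²/a_max = (51/8)²/(3/2) = 867/32
507/32 < 867/32 so t_c = 0
v_peak = √(507/32·3/2) = √(1521/64) = 39/8
t_a = (39/8)/(3/2) = 13/4; t_c = 0
T = 2·13/4 = 13/2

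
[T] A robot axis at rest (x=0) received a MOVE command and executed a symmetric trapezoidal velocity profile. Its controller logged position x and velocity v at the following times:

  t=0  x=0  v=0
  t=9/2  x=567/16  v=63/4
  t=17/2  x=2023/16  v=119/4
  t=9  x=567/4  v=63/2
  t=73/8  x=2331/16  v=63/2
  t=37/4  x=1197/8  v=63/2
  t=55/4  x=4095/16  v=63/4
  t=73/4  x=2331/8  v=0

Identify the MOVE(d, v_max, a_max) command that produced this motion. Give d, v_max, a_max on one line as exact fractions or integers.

d=2331/8 v_max=63/2 a_max=7/2

final state: t=73/4, x=2331/8, v=0 → d = 2331/8
a_max = (63/4−0)/(9/2−0) = 7/2
max v = 63/2 over t∈[9,37/4] → v_max = 63/2
check: 63/2·(9+1/4) = 2331/8 ✓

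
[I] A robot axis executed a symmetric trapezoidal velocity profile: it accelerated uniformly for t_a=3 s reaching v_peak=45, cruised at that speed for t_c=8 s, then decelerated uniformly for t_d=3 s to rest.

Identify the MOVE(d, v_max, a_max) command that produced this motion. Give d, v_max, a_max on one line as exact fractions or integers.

d=495 v_max=45 a_max=15

a_max = 45/3 = 15
d_a = ½·45·3 = 135/2; d_c = 45·8 = 360
d = 2·135/2 + 360 = 495
t_c = 8 > 0 → v_max = v_peak = 45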